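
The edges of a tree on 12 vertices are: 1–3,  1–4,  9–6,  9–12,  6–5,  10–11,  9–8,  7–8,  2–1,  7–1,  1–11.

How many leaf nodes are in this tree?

6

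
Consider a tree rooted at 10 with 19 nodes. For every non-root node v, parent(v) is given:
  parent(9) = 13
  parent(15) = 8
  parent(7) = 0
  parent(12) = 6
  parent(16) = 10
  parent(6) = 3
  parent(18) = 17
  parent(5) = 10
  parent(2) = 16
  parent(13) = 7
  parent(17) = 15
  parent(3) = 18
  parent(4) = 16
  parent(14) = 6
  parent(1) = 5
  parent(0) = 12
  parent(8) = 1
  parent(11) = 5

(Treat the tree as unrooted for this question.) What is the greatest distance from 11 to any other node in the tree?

Distances from 11 peak at 13, attained at 9.
11 – 5 – 1 – 8 – 15 – 17 – 18 – 3 – 6 – 12 – 0 – 7 – 13 – 9

13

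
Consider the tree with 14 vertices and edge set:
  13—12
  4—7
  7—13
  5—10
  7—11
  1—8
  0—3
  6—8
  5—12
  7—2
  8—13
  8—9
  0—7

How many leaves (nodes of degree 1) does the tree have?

8

Degree-1 nodes: 1, 2, 3, 4, 6, 9, 10, 11 — 8 of them.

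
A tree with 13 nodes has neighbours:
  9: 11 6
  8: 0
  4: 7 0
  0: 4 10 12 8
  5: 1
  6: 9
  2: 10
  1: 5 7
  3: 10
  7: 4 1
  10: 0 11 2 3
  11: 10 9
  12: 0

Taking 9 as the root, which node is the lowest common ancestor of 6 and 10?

9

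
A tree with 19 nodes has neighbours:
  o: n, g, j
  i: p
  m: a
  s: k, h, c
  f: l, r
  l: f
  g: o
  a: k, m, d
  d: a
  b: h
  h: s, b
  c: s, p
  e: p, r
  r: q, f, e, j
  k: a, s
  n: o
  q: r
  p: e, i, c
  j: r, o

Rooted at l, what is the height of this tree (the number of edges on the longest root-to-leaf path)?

9

m sits deepest: l–f–r–e–p–c–s–k–a–m — 9 edges from the root.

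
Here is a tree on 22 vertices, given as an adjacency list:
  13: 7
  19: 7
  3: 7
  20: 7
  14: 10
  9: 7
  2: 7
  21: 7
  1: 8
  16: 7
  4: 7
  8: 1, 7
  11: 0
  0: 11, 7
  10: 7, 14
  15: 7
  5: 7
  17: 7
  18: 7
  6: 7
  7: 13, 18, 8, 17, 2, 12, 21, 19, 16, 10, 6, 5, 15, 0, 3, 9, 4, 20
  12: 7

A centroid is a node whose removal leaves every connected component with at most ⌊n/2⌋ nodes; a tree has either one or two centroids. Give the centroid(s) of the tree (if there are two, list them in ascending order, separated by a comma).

7

If 7 is removed the pieces have sizes 2, 2, 2, 1, 1, 1, 1, 1, 1, 1, 1, 1, 1, 1, 1, 1, 1, 1, all ≤ ⌊22/2⌋ = 11.
Every other node leaves some component of size > 11, so the centroid is unique.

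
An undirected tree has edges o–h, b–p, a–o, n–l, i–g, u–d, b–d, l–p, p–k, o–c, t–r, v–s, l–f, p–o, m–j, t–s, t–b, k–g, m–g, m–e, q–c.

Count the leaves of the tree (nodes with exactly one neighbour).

The leaves are a, e, f, h, i, j, n, q, r, u, v.
That is 11 leaves.

11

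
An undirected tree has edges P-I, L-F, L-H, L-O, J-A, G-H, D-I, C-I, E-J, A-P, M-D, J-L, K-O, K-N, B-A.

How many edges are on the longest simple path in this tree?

BFS from M reaches N last, at distance 9; BFS from N confirms no node is farther.
Path: M-D-I-P-A-J-L-O-K-N.

9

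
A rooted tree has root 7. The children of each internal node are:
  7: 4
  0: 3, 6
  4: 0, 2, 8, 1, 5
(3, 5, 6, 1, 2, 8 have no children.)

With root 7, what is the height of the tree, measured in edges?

The longest root-to-leaf path is 7 – 4 – 0 – 6 (3 edges).

3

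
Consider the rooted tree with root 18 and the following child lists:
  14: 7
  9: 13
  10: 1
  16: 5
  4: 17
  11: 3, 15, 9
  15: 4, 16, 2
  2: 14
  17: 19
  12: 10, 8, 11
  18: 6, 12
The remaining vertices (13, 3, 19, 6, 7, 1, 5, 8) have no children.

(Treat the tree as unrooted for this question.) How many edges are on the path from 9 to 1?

4

9 – 11 – 12 – 10 – 1: 4 edges.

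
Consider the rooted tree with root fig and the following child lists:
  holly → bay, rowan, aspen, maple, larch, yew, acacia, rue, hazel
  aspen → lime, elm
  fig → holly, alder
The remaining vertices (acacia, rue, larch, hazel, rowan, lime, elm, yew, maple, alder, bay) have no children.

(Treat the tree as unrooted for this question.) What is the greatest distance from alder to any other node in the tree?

4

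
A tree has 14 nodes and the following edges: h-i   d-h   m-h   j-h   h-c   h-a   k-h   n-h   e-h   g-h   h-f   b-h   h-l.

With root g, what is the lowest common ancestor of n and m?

h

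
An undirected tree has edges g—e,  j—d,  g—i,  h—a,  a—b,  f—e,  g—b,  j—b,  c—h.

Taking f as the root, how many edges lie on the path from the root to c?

6

f – e – g – b – a – h – c — 6 edges.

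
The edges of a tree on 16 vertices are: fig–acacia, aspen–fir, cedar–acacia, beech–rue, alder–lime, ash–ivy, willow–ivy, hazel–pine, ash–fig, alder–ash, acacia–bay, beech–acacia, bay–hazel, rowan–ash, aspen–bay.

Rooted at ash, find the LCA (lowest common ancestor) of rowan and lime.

ash

Ancestors of rowan (toward the root): rowan, ash.
Ancestors of lime: lime, alder, ash.
The deepest node appearing in both lists is ash.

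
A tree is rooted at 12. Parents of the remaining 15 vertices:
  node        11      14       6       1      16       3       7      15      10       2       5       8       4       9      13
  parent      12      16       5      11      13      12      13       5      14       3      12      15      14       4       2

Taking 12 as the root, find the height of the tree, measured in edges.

7

The longest root-to-leaf path is 12–3–2–13–16–14–4–9 (7 edges).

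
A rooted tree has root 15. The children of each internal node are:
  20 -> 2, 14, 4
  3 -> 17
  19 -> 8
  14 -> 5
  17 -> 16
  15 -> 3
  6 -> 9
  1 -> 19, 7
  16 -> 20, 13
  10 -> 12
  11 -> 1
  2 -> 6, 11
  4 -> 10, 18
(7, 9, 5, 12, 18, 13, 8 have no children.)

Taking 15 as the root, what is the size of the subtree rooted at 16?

The subtree rooted at 16 contains: 16, 20, 13, 2, 4, 14, 11, 6, 18, 10, 5, 1, 9, 12, 7, 19, 8 — 17 nodes.

17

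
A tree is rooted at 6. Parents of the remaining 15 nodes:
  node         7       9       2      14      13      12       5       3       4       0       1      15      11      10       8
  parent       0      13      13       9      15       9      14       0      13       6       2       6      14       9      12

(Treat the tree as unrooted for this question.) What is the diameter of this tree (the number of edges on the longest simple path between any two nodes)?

A longest path is 3–0–6–15–13–9–12–8, with 7 edges.

7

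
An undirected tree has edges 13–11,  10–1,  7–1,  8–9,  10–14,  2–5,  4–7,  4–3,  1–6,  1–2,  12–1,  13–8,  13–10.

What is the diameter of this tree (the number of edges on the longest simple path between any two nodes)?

BFS from 3 reaches 9 last, at distance 7; BFS from 9 confirms no node is farther.
Path: 3 – 4 – 7 – 1 – 10 – 13 – 8 – 9.

7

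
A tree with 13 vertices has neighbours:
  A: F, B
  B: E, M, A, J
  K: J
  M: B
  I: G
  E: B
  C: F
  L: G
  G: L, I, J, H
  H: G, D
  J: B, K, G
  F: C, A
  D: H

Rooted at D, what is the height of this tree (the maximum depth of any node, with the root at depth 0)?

7

A deepest node is C, reached by D–H–G–J–B–A–F–C.
That path has 7 edges, so the height is 7.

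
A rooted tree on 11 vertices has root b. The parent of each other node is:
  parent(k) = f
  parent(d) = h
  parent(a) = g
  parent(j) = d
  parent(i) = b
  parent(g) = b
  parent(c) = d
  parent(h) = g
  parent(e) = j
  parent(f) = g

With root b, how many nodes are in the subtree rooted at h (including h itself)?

5

Descendants of h (including itself): h, d, j, c, e. That's 5.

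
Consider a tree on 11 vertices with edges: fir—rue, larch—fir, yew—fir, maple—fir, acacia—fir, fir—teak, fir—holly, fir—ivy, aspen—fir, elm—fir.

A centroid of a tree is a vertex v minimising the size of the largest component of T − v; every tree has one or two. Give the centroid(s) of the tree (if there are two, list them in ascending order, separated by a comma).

If fir is removed the pieces have sizes 1, 1, 1, 1, 1, 1, 1, 1, 1, 1, all ≤ ⌊11/2⌋ = 5.
No neighbour of fir does as well, so fir is the unique centroid.

fir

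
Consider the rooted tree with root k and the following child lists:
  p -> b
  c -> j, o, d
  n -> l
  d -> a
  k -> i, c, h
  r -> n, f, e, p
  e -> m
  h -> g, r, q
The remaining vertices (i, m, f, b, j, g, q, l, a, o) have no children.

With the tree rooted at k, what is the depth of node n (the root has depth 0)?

3

Climbing from n to the root: n–r–h–k. That's 3 steps.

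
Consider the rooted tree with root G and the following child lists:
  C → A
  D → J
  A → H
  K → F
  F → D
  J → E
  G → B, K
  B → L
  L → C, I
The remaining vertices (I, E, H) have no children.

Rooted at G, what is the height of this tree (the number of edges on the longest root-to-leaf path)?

The longest root-to-leaf path is G–B–L–C–A–H (5 edges).

5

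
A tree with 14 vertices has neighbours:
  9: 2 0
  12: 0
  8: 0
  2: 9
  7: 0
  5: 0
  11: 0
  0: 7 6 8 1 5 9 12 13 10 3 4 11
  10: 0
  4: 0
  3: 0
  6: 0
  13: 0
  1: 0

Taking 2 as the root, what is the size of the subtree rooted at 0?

12

The subtree rooted at 0 contains: 0, 8, 6, 5, 13, 4, 7, 3, 10, 12, 1, 11 — 12 nodes.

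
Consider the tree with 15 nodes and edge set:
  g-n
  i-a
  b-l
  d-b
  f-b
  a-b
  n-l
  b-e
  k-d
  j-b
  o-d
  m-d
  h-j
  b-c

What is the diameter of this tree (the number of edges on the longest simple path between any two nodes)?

5

A longest path is g – n – l – b – a – i, with 5 edges.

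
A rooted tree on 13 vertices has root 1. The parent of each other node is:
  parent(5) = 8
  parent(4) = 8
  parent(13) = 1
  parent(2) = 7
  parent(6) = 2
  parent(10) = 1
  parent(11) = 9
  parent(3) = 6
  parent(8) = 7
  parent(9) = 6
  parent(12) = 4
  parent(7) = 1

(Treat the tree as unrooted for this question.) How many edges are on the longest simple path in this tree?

A longest path is 12 – 4 – 8 – 7 – 2 – 6 – 9 – 11, with 7 edges.

7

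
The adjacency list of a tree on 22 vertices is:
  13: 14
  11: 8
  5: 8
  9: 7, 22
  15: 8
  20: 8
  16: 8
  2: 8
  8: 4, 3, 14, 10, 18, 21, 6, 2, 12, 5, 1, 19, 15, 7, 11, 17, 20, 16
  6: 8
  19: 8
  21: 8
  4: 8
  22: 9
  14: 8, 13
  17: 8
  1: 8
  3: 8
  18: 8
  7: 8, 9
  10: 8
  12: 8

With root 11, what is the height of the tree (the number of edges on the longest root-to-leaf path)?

4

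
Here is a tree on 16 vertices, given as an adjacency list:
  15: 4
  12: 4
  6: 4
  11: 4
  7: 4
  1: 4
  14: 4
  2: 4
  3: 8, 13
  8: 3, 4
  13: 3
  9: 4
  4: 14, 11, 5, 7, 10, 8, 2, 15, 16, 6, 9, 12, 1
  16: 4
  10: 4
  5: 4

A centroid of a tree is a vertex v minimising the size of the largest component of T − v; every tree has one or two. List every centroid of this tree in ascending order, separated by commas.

Delete 4: the remaining components have sizes 3, 1, 1, 1, 1, 1, 1, 1, 1, 1, 1, 1, 1. Max 3 ≤ 8, so 4 is a centroid.
Every other node leaves some component of size > 8, so the centroid is unique.

4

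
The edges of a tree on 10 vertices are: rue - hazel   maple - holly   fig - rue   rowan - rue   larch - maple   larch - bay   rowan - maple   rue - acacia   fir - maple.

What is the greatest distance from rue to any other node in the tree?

Distances from rue peak at 4, attained at bay.
rue–rowan–maple–larch–bay

4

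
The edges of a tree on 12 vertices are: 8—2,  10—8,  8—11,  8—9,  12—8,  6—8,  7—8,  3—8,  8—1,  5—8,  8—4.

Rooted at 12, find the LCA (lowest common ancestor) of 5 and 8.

8

Ancestors of 5 (toward the root): 5, 8, 12.
Ancestors of 8: 8, 12.
The deepest node appearing in both lists is 8.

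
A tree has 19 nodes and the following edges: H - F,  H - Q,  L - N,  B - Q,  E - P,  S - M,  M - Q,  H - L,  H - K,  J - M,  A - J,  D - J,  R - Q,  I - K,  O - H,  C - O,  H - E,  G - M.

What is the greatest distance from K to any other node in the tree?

The node farthest from K is A (D also at distance 5), via K-H-Q-M-J-A — 5 edges.

5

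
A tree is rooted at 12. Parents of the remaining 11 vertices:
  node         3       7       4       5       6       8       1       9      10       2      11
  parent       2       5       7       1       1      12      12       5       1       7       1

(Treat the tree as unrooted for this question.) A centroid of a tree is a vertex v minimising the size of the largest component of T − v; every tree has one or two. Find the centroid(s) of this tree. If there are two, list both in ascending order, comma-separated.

1, 5

Delete 5: the remaining components have sizes 6, 4, 1. Max 6 ≤ 6, so 5 is a centroid.
Its neighbour 1 also leaves a largest component of size 6, so both are centroids.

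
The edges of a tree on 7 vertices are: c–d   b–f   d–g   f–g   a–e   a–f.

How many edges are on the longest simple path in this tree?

5

A longest path is c-d-g-f-a-e, with 5 edges.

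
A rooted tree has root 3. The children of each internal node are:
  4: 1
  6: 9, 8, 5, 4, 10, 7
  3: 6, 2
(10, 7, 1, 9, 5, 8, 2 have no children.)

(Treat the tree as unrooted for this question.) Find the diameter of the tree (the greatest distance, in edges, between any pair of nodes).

Starting from 1, a farthest node is 2 at distance 4.
One longest path: 1–4–6–3–2.
So the diameter is 4.

4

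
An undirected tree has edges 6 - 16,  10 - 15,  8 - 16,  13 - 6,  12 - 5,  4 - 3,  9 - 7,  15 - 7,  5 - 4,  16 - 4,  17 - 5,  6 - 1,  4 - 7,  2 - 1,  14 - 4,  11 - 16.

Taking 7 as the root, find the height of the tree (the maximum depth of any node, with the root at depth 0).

5

The longest root-to-leaf path is 7–4–16–6–1–2 (5 edges).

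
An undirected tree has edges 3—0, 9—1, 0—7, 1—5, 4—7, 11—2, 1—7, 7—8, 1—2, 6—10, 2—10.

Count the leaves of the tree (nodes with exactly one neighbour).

Exactly 7 nodes have a single neighbour: 3, 4, 5, 6, 8, 9, 11.

7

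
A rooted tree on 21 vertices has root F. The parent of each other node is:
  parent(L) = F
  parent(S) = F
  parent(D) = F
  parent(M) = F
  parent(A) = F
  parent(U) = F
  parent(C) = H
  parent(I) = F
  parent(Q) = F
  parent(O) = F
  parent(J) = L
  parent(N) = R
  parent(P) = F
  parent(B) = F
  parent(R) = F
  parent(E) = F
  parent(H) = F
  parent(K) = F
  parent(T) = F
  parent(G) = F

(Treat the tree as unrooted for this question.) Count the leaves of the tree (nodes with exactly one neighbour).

The leaves are A, B, C, D, E, G, I, J, K, M, N, O, P, Q, S, T, U.
That is 17 leaves.

17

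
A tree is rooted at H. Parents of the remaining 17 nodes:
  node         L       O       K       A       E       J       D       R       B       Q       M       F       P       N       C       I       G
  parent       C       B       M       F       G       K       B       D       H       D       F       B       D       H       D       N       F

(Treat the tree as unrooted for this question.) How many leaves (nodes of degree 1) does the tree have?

9

The leaves are A, E, I, J, L, O, P, Q, R.
That is 9 leaves.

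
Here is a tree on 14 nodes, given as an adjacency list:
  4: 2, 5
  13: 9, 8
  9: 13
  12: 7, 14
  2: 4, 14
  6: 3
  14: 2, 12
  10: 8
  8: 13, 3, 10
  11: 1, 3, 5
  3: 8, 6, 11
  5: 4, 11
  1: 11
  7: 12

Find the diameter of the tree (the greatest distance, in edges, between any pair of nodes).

A longest path is 9–13–8–3–11–5–4–2–14–12–7, with 10 edges.

10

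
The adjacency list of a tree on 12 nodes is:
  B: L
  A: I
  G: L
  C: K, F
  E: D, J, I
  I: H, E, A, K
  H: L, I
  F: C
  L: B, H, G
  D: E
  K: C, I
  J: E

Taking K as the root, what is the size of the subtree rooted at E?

The subtree rooted at E contains: E, J, D — 3 nodes.

3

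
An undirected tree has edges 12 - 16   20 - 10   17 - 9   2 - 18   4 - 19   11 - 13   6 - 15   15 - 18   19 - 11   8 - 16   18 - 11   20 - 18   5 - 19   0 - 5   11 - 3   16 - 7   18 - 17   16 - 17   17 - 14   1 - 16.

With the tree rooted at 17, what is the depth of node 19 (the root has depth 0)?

3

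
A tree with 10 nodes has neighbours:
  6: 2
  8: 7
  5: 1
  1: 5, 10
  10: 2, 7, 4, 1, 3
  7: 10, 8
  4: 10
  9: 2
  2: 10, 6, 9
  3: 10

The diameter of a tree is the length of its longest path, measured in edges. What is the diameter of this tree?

4

Starting from 8, a farthest node is 5 at distance 4.
One longest path: 8–7–10–1–5.
So the diameter is 4.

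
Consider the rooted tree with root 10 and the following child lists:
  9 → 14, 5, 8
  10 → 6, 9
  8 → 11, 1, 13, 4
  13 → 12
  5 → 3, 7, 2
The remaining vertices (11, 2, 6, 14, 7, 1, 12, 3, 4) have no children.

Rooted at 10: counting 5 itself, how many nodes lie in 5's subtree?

4

Descendants of 5 (including itself): 5, 2, 7, 3. That's 4.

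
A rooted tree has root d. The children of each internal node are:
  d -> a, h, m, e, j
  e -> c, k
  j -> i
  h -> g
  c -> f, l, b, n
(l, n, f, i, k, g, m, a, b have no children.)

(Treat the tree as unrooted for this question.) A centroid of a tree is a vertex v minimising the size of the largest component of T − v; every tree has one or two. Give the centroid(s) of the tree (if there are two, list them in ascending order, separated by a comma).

Removing e splits the tree into components of sizes 7, 5, 1; the largest is 7 ≤ ⌊14/2⌋ = 7.
d is adjacent to e and is also a centroid (the largest component after removing it is likewise 7).

d, e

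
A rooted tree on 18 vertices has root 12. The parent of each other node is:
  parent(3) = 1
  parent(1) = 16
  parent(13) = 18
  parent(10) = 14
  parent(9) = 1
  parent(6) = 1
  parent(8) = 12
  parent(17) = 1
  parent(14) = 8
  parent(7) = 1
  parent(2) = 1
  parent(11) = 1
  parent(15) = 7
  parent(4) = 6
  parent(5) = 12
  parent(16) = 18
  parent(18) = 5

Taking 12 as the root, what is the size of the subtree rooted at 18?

13

Descendants of 18 (including itself): 18, 16, 13, 1, 6, 7, 3, 17, 11, 2, 9, 4, 15. That's 13.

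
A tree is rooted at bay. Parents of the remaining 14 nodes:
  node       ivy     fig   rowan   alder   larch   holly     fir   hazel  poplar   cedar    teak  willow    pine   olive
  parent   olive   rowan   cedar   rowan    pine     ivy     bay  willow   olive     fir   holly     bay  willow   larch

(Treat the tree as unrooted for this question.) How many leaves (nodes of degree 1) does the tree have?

5

Exactly 5 nodes have a single neighbour: alder, fig, hazel, poplar, teak.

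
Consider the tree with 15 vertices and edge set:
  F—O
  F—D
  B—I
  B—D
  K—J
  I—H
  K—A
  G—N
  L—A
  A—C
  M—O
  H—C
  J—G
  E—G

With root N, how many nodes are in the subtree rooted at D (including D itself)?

D's subtree: {D, F, O, M}, size 4.

4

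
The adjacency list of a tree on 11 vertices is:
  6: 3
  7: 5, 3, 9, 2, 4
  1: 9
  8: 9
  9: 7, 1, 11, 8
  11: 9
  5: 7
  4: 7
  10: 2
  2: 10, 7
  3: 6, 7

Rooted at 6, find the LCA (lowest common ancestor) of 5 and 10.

7

Path 5→root: 5 7 3 6; path 10→root: 10 2 7 3 6.
First common node: 7.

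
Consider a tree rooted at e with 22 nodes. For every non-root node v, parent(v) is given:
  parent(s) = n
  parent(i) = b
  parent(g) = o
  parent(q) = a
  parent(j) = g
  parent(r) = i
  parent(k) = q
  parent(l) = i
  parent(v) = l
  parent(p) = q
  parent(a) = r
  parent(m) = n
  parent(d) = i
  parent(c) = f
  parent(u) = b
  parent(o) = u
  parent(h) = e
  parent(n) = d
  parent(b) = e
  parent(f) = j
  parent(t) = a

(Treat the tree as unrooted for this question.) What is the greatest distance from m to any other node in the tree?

10

Distances from m peak at 10, attained at c.
m-n-d-i-b-u-o-g-j-f-c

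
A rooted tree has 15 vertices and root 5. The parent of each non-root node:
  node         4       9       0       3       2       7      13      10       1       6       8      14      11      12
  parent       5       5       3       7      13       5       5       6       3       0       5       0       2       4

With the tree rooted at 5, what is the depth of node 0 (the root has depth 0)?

3

5–7–3–0 — 3 edges.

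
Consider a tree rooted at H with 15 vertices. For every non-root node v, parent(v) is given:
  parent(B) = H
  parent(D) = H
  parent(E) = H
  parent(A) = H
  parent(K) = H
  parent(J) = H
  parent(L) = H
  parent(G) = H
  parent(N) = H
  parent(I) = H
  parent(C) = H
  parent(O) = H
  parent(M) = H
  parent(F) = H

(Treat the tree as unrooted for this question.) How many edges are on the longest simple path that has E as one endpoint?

2

Distances from E peak at 2, attained at A (L, B, N, I, O, C, K, J, G, F, D, M also at distance 2).
E–H–A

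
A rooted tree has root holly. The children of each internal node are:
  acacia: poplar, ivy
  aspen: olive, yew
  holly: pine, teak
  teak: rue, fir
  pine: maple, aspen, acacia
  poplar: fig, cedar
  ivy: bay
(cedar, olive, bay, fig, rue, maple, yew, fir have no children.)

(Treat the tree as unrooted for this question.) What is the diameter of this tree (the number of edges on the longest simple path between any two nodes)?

6

BFS from rue reaches cedar last, at distance 6; BFS from cedar confirms no node is farther.
Path: rue-teak-holly-pine-acacia-poplar-cedar.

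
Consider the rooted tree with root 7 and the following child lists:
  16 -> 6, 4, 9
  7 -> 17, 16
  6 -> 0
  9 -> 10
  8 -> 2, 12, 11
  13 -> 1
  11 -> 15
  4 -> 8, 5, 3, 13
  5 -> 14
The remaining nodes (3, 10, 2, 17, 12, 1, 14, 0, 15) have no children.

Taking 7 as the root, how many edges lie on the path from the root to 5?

Climbing from 5 to the root: 5–4–16–7. That's 3 steps.

3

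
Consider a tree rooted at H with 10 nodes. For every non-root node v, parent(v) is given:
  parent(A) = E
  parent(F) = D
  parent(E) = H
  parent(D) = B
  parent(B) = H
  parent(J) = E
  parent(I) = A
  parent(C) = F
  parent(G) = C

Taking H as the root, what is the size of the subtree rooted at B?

B's subtree: {B, D, F, C, G}, size 5.

5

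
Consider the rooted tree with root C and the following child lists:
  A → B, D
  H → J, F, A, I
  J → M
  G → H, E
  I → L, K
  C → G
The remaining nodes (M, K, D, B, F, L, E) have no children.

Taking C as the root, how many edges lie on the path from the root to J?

3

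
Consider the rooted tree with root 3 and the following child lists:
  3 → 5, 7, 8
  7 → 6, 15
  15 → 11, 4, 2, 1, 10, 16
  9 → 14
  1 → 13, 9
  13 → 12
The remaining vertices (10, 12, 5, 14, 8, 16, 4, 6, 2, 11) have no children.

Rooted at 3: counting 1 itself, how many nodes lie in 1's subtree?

5

1's subtree: {1, 13, 9, 12, 14}, size 5.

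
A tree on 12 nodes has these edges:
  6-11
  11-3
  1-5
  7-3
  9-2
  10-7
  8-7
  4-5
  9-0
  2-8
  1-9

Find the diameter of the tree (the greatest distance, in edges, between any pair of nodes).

A longest path is 6 - 11 - 3 - 7 - 8 - 2 - 9 - 1 - 5 - 4, with 9 edges.

9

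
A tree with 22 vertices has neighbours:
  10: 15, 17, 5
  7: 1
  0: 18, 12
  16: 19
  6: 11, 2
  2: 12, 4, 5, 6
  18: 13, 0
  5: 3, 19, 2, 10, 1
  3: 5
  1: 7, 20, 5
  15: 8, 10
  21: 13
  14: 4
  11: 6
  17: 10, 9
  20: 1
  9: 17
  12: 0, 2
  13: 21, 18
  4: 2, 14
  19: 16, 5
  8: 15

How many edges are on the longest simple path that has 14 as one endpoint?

The node farthest from 14 is 21, via 14–4–2–12–0–18–13–21 — 7 edges.

7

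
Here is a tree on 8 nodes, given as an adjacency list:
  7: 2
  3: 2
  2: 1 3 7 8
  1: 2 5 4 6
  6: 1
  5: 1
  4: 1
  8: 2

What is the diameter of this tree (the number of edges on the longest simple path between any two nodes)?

A longest path is 6-1-2-3, with 3 edges.

3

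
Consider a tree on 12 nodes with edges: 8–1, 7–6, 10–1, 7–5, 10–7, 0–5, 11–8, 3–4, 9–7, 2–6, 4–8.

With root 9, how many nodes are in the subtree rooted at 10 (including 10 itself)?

6

Descendants of 10 (including itself): 10, 1, 8, 4, 11, 3. That's 6.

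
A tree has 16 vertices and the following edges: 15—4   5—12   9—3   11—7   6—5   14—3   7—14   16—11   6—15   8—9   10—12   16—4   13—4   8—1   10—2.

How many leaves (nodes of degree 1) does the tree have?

The leaves are 1, 2, 13.
That is 3 leaves.

3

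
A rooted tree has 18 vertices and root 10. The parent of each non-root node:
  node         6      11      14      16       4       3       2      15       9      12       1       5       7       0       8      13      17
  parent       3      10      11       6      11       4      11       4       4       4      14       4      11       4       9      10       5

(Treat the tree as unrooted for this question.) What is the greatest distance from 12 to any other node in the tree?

A farthest node from 12 is 1 (16, 13 also at distance 4).
The path 12 – 4 – 11 – 14 – 1 has 4 edges.

4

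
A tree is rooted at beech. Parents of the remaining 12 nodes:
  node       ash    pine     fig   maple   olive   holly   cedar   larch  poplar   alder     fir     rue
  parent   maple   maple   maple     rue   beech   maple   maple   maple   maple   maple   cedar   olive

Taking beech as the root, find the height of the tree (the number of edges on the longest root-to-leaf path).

5

The longest root-to-leaf path is beech – olive – rue – maple – cedar – fir (5 edges).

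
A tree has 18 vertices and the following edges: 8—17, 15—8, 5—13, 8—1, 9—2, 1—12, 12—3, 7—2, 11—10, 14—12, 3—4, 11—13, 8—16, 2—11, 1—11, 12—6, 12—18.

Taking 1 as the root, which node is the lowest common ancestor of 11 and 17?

1

Ancestors of 11 (toward the root): 11, 1.
Ancestors of 17: 17, 8, 1.
The deepest node appearing in both lists is 1.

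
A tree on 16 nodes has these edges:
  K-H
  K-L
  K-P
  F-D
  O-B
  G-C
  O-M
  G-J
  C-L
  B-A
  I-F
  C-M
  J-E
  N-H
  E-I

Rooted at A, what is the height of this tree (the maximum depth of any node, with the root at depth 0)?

10

D sits deepest: A → B → O → M → C → G → J → E → I → F → D — 10 edges from the root.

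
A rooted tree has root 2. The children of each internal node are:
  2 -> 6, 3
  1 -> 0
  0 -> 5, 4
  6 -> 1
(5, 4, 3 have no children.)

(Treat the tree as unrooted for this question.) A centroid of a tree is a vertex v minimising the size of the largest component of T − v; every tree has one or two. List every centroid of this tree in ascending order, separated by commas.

Removing 1 splits the tree into components of sizes 3, 3; the largest is 3 ≤ ⌊7/2⌋ = 3.
No neighbour of 1 does as well, so 1 is the unique centroid.

1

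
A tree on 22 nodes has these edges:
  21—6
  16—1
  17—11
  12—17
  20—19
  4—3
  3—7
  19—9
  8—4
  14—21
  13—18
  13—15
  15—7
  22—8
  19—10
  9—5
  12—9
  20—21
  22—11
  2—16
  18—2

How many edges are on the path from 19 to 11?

19–9–12–17–11: 4 edges.

4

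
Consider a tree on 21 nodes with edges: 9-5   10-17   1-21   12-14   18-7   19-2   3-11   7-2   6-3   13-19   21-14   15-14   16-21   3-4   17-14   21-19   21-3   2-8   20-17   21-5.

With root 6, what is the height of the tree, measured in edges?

6

The longest root-to-leaf path is 6 – 3 – 21 – 19 – 2 – 7 – 18 (6 edges).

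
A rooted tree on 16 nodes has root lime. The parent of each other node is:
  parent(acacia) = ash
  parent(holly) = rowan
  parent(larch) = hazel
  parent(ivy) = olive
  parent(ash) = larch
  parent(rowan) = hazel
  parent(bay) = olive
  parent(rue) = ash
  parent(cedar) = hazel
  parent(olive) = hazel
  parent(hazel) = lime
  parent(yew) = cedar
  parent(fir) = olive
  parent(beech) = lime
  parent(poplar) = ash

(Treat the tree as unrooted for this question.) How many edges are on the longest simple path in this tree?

A longest path is holly-rowan-hazel-larch-ash-rue, with 5 edges.

5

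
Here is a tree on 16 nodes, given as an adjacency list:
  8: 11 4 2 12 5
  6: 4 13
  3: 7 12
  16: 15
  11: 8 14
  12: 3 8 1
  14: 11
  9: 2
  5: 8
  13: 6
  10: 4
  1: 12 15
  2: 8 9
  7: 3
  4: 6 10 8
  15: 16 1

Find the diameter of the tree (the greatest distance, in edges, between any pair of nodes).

7

A longest path is 13-6-4-8-12-1-15-16, with 7 edges.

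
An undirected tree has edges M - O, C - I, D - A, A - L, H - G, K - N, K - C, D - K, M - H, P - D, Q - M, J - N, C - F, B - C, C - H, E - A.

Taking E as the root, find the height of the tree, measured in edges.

7

The longest root-to-leaf path is E → A → D → K → C → H → M → O (7 edges).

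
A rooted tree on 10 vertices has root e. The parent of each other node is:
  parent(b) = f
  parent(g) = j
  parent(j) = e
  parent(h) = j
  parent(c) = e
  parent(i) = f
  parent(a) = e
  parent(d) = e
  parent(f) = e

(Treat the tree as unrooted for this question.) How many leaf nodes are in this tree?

7

The leaves are a, b, c, d, g, h, i.
That is 7 leaves.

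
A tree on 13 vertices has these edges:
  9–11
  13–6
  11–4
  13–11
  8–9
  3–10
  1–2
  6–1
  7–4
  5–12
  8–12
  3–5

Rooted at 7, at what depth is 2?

7–4–11–13–6–1–2 — 6 edges.

6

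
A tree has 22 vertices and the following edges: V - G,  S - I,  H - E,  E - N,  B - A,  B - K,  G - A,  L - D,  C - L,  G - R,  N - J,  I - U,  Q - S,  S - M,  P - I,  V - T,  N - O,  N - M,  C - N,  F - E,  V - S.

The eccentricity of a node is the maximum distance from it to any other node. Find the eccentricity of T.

Distances from T peak at 7, attained at D.
T-V-S-M-N-C-L-D

7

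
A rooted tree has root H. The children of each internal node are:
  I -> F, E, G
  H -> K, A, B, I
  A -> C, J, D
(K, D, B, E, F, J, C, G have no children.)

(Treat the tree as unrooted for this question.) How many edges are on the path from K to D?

3

K–H–A–D: 3 edges.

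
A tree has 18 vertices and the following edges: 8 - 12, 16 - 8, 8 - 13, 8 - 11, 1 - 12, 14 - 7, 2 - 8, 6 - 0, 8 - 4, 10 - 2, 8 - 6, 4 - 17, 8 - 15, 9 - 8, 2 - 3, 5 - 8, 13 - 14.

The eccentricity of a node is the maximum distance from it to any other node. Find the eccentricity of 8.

3

A farthest node from 8 is 7.
The path 8–13–14–7 has 3 edges.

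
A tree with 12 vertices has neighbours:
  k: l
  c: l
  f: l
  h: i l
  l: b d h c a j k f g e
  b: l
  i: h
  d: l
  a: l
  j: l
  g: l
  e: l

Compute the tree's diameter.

Starting from i, a farthest node is j at distance 3.
One longest path: i – h – l – j.
So the diameter is 3.

3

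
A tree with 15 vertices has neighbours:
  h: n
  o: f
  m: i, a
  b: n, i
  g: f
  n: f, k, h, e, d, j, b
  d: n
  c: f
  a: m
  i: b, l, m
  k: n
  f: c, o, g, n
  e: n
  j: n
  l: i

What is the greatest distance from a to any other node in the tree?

The node farthest from a is o (c, g also at distance 6), via a-m-i-b-n-f-o — 6 edges.

6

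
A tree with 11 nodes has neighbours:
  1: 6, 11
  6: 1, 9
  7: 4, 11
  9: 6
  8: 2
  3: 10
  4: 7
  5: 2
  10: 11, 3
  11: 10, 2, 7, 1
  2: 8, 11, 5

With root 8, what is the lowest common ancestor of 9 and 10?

11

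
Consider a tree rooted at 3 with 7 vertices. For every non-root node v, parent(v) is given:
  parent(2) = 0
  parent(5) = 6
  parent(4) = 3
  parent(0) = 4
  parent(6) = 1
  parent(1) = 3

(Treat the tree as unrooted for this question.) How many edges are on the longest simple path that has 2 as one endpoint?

Distances from 2 peak at 6, attained at 5.
2-0-4-3-1-6-5

6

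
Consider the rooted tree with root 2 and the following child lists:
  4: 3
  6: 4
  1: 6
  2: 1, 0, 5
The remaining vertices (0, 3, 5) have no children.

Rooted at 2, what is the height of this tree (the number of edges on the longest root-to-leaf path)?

3 sits deepest: 2-1-6-4-3 — 4 edges from the root.

4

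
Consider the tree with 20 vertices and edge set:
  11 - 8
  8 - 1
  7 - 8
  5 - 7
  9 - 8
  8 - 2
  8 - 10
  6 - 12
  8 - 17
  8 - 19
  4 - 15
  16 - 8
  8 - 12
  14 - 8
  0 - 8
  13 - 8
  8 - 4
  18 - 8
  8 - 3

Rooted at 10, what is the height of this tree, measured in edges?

The longest root-to-leaf path is 10–8–7–5 (3 edges).

3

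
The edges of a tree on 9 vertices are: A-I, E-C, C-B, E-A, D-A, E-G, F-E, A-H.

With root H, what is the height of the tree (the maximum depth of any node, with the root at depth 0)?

4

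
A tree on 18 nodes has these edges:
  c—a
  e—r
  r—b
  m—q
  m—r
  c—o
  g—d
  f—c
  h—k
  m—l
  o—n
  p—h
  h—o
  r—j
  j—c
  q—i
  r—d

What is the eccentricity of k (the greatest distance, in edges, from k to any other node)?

8

A farthest node from k is i.
The path k-h-o-c-j-r-m-q-i has 8 edges.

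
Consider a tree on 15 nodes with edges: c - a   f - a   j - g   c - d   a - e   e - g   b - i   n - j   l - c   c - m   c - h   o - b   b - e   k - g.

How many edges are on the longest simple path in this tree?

6

Starting from n, a farthest node is m at distance 6.
One longest path: n–j–g–e–a–c–m.
So the diameter is 6.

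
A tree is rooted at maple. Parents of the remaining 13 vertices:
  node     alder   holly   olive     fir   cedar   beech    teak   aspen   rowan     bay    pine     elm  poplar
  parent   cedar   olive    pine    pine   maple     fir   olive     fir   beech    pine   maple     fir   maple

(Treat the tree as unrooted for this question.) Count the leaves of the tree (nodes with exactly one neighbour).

The leaves are alder, aspen, bay, elm, holly, poplar, rowan, teak.
That is 8 leaves.

8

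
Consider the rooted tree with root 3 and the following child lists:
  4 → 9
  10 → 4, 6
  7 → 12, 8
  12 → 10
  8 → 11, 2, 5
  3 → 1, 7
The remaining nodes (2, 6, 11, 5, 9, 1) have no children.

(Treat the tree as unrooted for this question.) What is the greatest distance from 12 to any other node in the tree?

3

The node farthest from 12 is 9 (2, 11, 1, 5 also at distance 3), via 12–10–4–9 — 3 edges.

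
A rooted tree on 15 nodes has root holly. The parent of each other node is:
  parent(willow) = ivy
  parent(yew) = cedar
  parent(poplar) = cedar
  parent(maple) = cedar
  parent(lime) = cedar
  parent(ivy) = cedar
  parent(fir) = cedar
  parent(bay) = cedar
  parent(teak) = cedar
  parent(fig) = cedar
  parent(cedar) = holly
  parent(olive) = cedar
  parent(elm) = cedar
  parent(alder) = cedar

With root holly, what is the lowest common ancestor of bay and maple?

cedar

Path bay→root: bay cedar holly; path maple→root: maple cedar holly.
First common node: cedar.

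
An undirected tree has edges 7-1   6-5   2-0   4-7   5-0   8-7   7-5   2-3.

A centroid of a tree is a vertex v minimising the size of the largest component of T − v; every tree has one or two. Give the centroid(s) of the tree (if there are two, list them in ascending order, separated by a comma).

Delete 5: the remaining components have sizes 4, 3, 1. Max 4 ≤ 4, so 5 is a centroid.
No neighbour of 5 does as well, so 5 is the unique centroid.

5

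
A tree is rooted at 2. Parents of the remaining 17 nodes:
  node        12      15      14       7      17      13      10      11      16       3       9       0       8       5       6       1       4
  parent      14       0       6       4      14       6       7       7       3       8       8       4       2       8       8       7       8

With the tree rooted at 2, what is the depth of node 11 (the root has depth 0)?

Climbing from 11 to the root: 11–7–4–8–2. That's 4 steps.

4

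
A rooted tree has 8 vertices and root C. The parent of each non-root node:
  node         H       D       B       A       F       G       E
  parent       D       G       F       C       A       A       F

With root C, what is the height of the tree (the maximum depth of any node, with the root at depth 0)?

4

The longest root-to-leaf path is C-A-G-D-H (4 edges).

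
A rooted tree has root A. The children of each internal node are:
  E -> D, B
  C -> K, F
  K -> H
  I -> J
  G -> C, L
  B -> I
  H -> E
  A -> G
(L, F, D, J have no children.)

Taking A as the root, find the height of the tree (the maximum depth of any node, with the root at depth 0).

The longest root-to-leaf path is A → G → C → K → H → E → B → I → J (8 edges).

8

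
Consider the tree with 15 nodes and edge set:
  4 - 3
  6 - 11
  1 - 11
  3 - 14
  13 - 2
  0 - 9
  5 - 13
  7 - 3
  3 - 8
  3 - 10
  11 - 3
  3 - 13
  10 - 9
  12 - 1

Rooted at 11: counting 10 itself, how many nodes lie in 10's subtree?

3

10's subtree: {10, 9, 0}, size 3.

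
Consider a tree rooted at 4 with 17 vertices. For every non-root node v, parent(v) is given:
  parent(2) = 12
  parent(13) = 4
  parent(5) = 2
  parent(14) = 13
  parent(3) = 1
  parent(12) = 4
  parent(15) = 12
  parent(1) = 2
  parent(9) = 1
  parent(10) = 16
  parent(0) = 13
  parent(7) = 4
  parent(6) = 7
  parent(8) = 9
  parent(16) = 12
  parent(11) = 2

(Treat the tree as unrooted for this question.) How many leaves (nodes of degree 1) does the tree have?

Degree-1 nodes: 0, 3, 5, 6, 8, 10, 11, 14, 15 — 9 of them.

9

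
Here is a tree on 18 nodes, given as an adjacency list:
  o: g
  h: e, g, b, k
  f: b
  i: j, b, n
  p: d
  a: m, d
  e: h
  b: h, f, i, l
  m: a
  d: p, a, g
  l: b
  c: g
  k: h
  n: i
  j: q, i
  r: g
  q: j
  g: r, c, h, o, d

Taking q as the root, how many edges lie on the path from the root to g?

q → j → i → b → h → g — 5 edges.

5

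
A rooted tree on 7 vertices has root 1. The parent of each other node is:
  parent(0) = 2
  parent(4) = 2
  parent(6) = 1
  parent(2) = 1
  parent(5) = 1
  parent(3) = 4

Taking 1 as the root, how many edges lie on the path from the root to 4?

2

1–2–4 — 2 edges.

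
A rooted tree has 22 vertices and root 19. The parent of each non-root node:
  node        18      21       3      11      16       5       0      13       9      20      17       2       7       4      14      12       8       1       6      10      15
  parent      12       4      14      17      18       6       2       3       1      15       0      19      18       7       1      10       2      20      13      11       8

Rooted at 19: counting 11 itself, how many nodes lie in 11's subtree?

The subtree rooted at 11 contains: 11, 10, 12, 18, 7, 16, 4, 21 — 8 nodes.

8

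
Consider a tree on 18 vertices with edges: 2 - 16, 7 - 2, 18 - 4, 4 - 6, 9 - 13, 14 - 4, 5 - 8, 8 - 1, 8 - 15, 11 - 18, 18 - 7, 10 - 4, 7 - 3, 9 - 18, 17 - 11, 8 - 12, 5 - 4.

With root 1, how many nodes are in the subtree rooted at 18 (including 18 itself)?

9

18's subtree: {18, 9, 7, 11, 13, 2, 3, 17, 16}, size 9.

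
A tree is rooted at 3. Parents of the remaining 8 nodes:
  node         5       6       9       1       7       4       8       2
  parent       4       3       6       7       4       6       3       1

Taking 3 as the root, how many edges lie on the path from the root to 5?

3 – 6 – 4 – 5 — 3 edges.

3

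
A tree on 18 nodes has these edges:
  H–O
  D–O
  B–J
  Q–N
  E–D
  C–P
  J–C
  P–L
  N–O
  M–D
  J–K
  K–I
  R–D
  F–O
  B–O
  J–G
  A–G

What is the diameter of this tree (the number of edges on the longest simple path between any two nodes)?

7

Starting from L, a farthest node is E at distance 7.
One longest path: L – P – C – J – B – O – D – E.
So the diameter is 7.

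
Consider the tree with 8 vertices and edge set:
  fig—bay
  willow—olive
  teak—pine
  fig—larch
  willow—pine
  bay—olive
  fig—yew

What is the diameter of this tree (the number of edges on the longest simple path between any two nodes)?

6

BFS from teak reaches larch last, at distance 6; BFS from larch confirms no node is farther.
Path: teak–pine–willow–olive–bay–fig–larch.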